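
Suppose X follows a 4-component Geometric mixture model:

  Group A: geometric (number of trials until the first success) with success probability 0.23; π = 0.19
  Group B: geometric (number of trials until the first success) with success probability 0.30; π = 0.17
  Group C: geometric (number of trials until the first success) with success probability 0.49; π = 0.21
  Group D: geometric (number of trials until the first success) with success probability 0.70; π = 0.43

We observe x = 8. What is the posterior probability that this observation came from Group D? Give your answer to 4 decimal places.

0.0054

Apply Bayes' rule: the posterior for each component is proportional to its prior times its likelihood at x.
Component likelihoods at x = 8:
  p_A = 0.0369116
  p_B = 0.0247063
  p_C = 0.00439731
  p_D = 0.00015309
Weight by the priors:
  P(Z=A)·p_A = 0.19 × 0.0369116 = 0.0070132
  P(Z=B)·p_B = 0.17 × 0.0247063 = 0.00420007
  P(Z=C)·p_C = 0.21 × 0.00439731 = 0.000923436
  P(Z=D)·p_D = 0.43 × 0.00015309 = 6.58287e-05
Sum: 0.0070132 + 0.00420007 + 0.000923436 + 6.58287e-05 = 0.0122025
So the posterior for Group D is 6.58287e-05 / 0.0122025 ≈ 0.0054.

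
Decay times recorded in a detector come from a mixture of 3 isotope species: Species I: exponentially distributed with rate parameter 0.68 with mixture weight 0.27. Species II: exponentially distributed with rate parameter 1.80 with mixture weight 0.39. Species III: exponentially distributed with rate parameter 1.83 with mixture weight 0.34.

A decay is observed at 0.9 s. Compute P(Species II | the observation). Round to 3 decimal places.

0.388

Apply Bayes' rule: the posterior for each component is proportional to its prior times its likelihood at x.
Evaluate each component's likelihood at the observed value:
  p_I = 0.68·e^(−0.68·0.9) = 0.68·e^(−0.6120) = 0.36874
  p_II = 1.80·e^(−1.80·0.9) = 1.80·e^(−1.6200) = 0.356218
  p_III = 1.83·e^(−1.83·0.9) = 1.83·e^(−1.6470) = 0.352507
Multiply by the mixture weights:
  P(Z=I)·p_I = 0.27 × 0.36874 = 0.0995599
  P(Z=II)·p_II = 0.39 × 0.356218 = 0.138925
  P(Z=III)·p_III = 0.34 × 0.352507 = 0.119852
Marginal: 0.0995599 + 0.138925 + 0.119852 = 0.358337
So the posterior for Species II is 0.138925 / 0.358337 ≈ 0.388.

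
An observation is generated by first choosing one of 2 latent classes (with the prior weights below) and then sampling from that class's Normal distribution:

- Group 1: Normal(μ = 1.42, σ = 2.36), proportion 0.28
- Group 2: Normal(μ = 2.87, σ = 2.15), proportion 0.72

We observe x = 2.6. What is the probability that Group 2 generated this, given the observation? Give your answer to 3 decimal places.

0.760

Posterior ∝ prior × likelihood, so P(k | x) ∝ π_k f_k(x); normalise over all components.
Evaluate each component's likelihood at the observed value:
  f_1 = (1/(2.36·√(2π)))·exp(−(2.6−1.42)²/(2·2.36²)) = 0.169043·exp(-0.12500) = 0.14918
  f_2 = (1/(2.15·√(2π)))·exp(−(2.6−2.87)²/(2·2.15²)) = 0.185555·exp(-0.00789) = 0.184097
Multiply by the mixture weights:
  π_1·f_1 = 0.28 × 0.14918 = 0.0417705
  π_2·f_2 = 0.72 × 0.184097 = 0.13255
Denominator: 0.0417705 + 0.13255 = 0.17432
So the posterior for Group 2 is 0.13255 / 0.17432 ≈ 0.760.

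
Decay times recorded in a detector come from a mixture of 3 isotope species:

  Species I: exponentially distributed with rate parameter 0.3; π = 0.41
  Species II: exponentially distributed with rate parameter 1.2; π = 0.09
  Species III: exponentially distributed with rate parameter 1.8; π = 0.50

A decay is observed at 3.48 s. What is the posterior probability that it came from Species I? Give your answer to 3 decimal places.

Apply Bayes' rule: the posterior for each component is proportional to its prior times its likelihood at x.
Component likelihoods at x = 3.48 s:
  L_I = 0.3·e^(−0.3·3.48) = 0.3·e^(−1.0440) = 0.105613
  L_II = 1.2·e^(−1.2·3.48) = 1.2·e^(−4.1760) = 0.0184318
  L_III = 1.8·e^(−1.8·3.48) = 1.8·e^(−6.2640) = 0.00342651
Prior × likelihood for each component:
  w_I·L_I = 0.41 × 0.105613 = 0.0433014
  w_II·L_II = 0.09 × 0.0184318 = 0.00165886
  w_III·L_III = 0.50 × 0.00342651 = 0.00171325
Normaliser: 0.0433014 + 0.00165886 + 0.00171325 = 0.0466735
Responsibility of Species I: 0.0433014 / 0.0466735 ≈ 0.928

0.928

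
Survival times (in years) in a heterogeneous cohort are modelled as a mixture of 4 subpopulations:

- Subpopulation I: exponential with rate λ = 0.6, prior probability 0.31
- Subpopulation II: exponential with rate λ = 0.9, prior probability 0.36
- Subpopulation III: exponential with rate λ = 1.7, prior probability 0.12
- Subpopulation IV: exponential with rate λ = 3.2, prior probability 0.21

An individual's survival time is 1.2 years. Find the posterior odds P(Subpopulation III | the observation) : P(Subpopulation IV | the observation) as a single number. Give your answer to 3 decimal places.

The posterior odds equal the prior odds times the likelihood ratio: (P(Z=i)/P(Z=j))·(f_i(x)/f_j(x)).
Component likelihoods at x = 1.2 years:
  f_I = 0.292051
  f_II = 0.305636
  f_III = 0.221049
  f_IV = 0.0687795
Posterior odds = (P(Z=III)·f_III) / (P(Z=IV)·f_IV) = (0.12·0.221049) / (0.21·0.0687795) = 0.0265259 / 0.0144437 ≈ 1.837

1.837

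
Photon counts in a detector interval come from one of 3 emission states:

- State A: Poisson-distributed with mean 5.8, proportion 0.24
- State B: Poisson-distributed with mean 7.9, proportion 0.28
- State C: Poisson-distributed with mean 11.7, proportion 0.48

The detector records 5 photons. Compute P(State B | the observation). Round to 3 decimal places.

0.361

Apply Bayes' rule: the posterior for each component is proportional to its prior times its likelihood at x.
Poisson probabilities:
  p_A = 0.165596
  p_B = 0.0950666
  p_C = 0.0151531
Prior × likelihood for each component:
  w_A·p_A = 0.24 × 0.165596 = 0.0397431
  w_B·p_B = 0.28 × 0.0950666 = 0.0266186
  w_C·p_C = 0.48 × 0.0151531 = 0.00727351
Denominator: 0.0397431 + 0.0266186 + 0.00727351 = 0.0736353
P(State B | the observation) = 0.0266186 / 0.0736353 ≈ 0.361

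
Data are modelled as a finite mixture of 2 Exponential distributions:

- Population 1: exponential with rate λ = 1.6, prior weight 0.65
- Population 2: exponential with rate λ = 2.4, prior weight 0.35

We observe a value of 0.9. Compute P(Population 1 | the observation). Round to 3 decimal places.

By Bayes' theorem, P(k | x) = π_k f_k(x) / Σ_j π_j f_j(x).
Evaluate each component's likelihood at the observed value:
  f_1 = 1.6·e^(−1.6·0.9) = 1.6·e^(−1.4400) = 0.379084
  f_2 = 2.4·e^(−2.4·0.9) = 2.4·e^(−2.1600) = 0.27678
Multiply by the mixture weights:
  π_1·f_1 = 0.65 × 0.379084 = 0.246405
  π_2·f_2 = 0.35 × 0.27678 = 0.0968731
Sum: 0.246405 + 0.0968731 = 0.343278
Responsibility of Population 1: 0.246405 / 0.343278 ≈ 0.718

0.718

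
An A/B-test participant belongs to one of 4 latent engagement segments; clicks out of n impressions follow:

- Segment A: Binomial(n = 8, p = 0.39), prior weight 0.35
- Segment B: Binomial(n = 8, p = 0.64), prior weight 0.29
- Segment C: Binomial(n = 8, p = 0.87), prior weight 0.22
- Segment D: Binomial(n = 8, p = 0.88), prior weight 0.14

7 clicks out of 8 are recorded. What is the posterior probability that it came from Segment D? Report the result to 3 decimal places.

P(component k | x) = π_k·f_k(x) / marginal(x), where marginal(x) = Σ_j π_j·f_j(x).
Component likelihoods at x = 7 clicks out of 8:
  f_A = C(8,7)·0.39^7·0.61^1 = 8·0.00137231·0.61 = 0.00669687
  f_B = C(8,7)·0.64^7·0.36^1 = 8·0.0439805·0.36 = 0.126664
  f_C = C(8,7)·0.87^7·0.13^1 = 8·0.377255·0.13 = 0.392345
  f_D = C(8,7)·0.88^7·0.12^1 = 8·0.408676·0.12 = 0.392329
Multiply by the mixture weights:
  π_A·f_A = 0.35 × 0.00669687 = 0.00234391
  π_B·f_B = 0.29 × 0.126664 = 0.0367325
  π_C·f_C = 0.22 × 0.392345 = 0.0863159
  π_D·f_D = 0.14 × 0.392329 = 0.054926
Normaliser: 0.00234391 + 0.0367325 + 0.0863159 + 0.054926 = 0.180318
So the posterior for Segment D is 0.054926 / 0.180318 ≈ 0.305.

0.305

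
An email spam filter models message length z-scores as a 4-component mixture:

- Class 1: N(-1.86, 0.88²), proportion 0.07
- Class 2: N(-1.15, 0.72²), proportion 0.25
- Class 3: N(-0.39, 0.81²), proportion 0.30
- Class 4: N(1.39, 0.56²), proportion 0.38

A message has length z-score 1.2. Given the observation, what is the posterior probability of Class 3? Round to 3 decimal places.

0.077

Posterior ∝ prior × likelihood, so P(k | x) ∝ w_k f_k(x); normalise over all components.
Evaluate each component's likelihood at the observed value:
  f_1 = 0.00107351
  f_2 = 0.00269348
  f_3 = 0.0717312
  f_4 = 0.672551
Weight by the priors:
  w_1·f_1 = 0.07 × 0.00107351 = 7.5146e-05
  w_2·f_2 = 0.25 × 0.00269348 = 0.000673371
  w_3·f_3 = 0.30 × 0.0717312 = 0.0215194
  w_4·f_4 = 0.38 × 0.672551 = 0.255569
Sum: 7.5146e-05 + 0.000673371 + 0.0215194 + 0.255569 = 0.277837
P(Class 3 | data) ≈ 0.077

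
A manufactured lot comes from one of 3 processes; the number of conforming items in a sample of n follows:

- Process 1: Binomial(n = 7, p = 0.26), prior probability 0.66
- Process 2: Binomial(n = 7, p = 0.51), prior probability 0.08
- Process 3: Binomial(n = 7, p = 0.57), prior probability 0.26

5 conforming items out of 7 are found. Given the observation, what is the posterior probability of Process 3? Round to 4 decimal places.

P(component k | x) = w_k·f_k(x) / marginal(x), where marginal(x) = Σ_j w_j·f_j(x).
Binomial probabilities:
  L_1 = C(7,5)·0.26^5·0.74^2 = 21·0.00118814·0.5476 = 0.0136631
  L_2 = C(7,5)·0.51^5·0.49^2 = 21·0.0345025·0.2401 = 0.173965
  L_3 = C(7,5)·0.57^5·0.43^2 = 21·0.0601692·0.1849 = 0.233631
Weight by the priors:
  w_1·L_1 = 0.66 × 0.0136631 = 0.00901765
  w_2·L_2 = 0.08 × 0.173965 = 0.0139172
  w_3·L_3 = 0.26 × 0.233631 = 0.0607441
Denominator: 0.00901765 + 0.0139172 + 0.0607441 = 0.0836789
P(Process 3 | x) ≈ 0.7259

0.7259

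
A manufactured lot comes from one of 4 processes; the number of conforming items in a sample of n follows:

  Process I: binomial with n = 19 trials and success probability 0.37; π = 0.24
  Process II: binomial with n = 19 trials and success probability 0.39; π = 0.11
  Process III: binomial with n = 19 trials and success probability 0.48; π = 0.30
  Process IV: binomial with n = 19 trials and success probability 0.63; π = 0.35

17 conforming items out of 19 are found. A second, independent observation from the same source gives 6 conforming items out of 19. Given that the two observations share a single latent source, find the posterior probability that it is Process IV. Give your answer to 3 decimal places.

0.775

Apply Bayes' rule: the posterior for each component is proportional to its prior times its likelihood at x.
Since both observations come from the same component, the likelihood for component k is f_k(x₁)·f_k(x₂).
  p_I = [C(19,17)·0.37^17·0.63^2 = 171·4.56488e-08·0.3969 = 3.09818e-06] × [0.171443] = 5.31161e-07
  p_II = [C(19,17)·0.39^17·0.61^2 = 171·1.11712e-07·0.3721 = 7.10811e-06] × [0.154581] = 1.09878e-06
  p_III = [C(19,17)·0.48^17·0.52^2 = 171·3.81154e-06·0.2704 = 0.00017624] × [0.0674486] = 1.18871e-05
  p_IV = [C(19,17)·0.63^17·0.37^2 = 171·0.000387962·0.1369 = 0.00908215] × [0.00413188] = 3.75264e-05
Prior × likelihood for each component:
  P(Z=I)·p_I = 0.24 × 5.31161e-07 = 1.27479e-07
  P(Z=II)·p_II = 0.11 × 1.09878e-06 = 1.20866e-07
  P(Z=III)·p_III = 0.30 × 1.18871e-05 = 3.56614e-06
  P(Z=IV)·p_IV = 0.35 × 3.75264e-05 = 1.31342e-05
Sum: 1.27479e-07 + 1.20866e-07 + 3.56614e-06 + 1.31342e-05 = 1.69487e-05
P(Process IV | x) ≈ 0.775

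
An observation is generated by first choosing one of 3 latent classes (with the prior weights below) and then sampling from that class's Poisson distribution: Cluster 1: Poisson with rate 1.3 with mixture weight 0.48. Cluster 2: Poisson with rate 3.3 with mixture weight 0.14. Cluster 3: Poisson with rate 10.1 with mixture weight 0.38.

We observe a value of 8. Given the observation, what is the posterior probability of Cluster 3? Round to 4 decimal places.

Posterior ∝ prior × likelihood, so P(k | x) ∝ P(Z=k) f_k(x); normalise over all components.
Poisson probabilities:
  L_1 = 5.5137e-05
  L_2 = 0.0128653
  L_3 = 0.110326
Prior × likelihood for each component:
  P(Z=1)·L_1 = 0.48 × 5.5137e-05 = 2.64658e-05
  P(Z=2)·L_2 = 0.14 × 0.0128653 = 0.00180114
  P(Z=3)·L_3 = 0.38 × 0.110326 = 0.0419237
Sum: 2.64658e-05 + 0.00180114 + 0.0419237 = 0.0437513
Responsibility of Cluster 3: 0.0419237 / 0.0437513 ≈ 0.9582

0.9582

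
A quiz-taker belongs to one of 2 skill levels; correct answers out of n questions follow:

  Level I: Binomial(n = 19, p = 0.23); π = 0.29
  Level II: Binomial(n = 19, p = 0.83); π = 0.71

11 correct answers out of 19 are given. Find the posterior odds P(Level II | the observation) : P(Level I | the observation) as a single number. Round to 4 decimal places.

Since P(k|x) ∝ π_k f_k(x), the posterior odds are π_i f_i(x) / (π_j f_j(x)).
Binomial probabilities:
  f_I = C(19,11)·0.23^11·0.77^8 = 75582·9.5281e-08·0.123574 = 0.000889919
  f_II = C(19,11)·0.83^11·0.17^8 = 75582·0.128783·6.97576e-07 = 0.00678998
Posterior odds = (π_II·f_II) / (π_I·f_I) = (0.71·0.00678998) / (0.29·0.000889919) = 0.00482089 / 0.000258076 ≈ 18.6801

18.6801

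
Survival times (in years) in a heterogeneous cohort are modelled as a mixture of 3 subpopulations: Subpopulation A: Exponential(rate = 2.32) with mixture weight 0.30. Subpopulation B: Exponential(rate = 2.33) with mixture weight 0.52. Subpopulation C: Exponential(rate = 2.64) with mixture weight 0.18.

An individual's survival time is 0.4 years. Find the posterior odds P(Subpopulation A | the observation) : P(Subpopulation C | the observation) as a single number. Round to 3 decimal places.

1.665

Posterior odds = (π_i f_i(x)) / (π_j f_j(x)); the normalising sum cancels.
Exponential densities:
  p_A = 2.32·e^(−2.32·0.4) = 2.32·e^(−0.9280) = 0.917197
  p_B = 2.33·e^(−2.33·0.4) = 2.33·e^(−0.9320) = 0.917473
  p_C = 2.64·e^(−2.64·0.4) = 2.64·e^(−1.0560) = 0.918309
Odds = (0.30/0.18) × (0.917197/0.918309) = 1.66667 × 0.998789 ≈ 1.665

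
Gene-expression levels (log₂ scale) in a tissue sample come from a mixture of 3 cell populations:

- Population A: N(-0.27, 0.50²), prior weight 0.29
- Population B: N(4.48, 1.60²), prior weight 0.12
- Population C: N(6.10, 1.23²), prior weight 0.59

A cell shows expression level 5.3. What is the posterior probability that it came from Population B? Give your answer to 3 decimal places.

0.145

By Bayes' theorem, P(k | x) = P(Z=k) f_k(x) / Σ_j P(Z=j) f_j(x).
Evaluate each component's likelihood at the observed value:
  p_A = (1/(0.50·√(2π)))·exp(−(5.3−-0.27)²/(2·0.50²)) = 0.797885·exp(-62.04980) = 8.9961e-28
  p_B = (1/(1.60·√(2π)))·exp(−(5.3−4.48)²/(2·1.60²)) = 0.249339·exp(-0.13133) = 0.218653
  p_C = (1/(1.23·√(2π)))·exp(−(5.3−6.10)²/(2·1.23²)) = 0.324343·exp(-0.21151) = 0.26251
Multiply by the mixture weights:
  P(Z=A)·p_A = 0.29 × 8.9961e-28 = 2.60887e-28
  P(Z=B)·p_B = 0.12 × 0.218653 = 0.0262383
  P(Z=C)·p_C = 0.59 × 0.26251 = 0.154881
Denominator: 2.60887e-28 + 0.0262383 + 0.154881 = 0.181119
Responsibility of Population B: 0.0262383 / 0.181119 ≈ 0.145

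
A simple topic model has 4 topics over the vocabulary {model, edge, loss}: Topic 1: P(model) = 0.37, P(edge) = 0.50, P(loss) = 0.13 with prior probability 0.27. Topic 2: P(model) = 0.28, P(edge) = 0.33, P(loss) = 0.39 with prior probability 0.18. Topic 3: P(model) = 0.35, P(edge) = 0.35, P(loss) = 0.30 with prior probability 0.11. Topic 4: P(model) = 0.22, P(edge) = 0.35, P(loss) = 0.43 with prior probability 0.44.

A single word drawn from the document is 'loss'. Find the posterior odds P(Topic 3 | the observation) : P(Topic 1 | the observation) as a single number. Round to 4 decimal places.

0.9402

Only the two components matter; the odds are (π_i f_i(x)) / (π_j f_j(x)).
Evaluate each component's likelihood at the observed value:
  f_1 = P(loss | comp) = 0.13
  f_2 = P(loss | comp) = 0.39
  f_3 = P(loss | comp) = 0.30
  f_4 = P(loss | comp) = 0.43
Posterior odds = (π_3·f_3) / (π_1·f_1) = (0.11·0.3) / (0.27·0.13) = 0.033 / 0.0351 ≈ 0.9402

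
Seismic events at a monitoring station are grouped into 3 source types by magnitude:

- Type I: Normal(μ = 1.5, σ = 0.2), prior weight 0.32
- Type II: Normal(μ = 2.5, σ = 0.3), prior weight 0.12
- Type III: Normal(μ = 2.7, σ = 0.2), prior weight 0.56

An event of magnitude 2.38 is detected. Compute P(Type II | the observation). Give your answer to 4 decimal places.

0.3217

Posterior ∝ prior × likelihood, so P(k | x) ∝ P(Z=k) f_k(x); normalise over all components.
Component likelihoods at x = 2.38:
  f_I = (1/(0.2·√(2π)))·exp(−(2.38−1.5)²/(2·0.2²)) = 1.994711·exp(-9.68000) = 0.000124712
  f_II = (1/(0.3·√(2π)))·exp(−(2.38−2.5)²/(2·0.3²)) = 1.329808·exp(-0.08000) = 1.22757
  f_III = (1/(0.2·√(2π)))·exp(−(2.38−2.7)²/(2·0.2²)) = 1.994711·exp(-1.28000) = 0.554604
Weight by the priors:
  P(Z=I)·f_I = 0.32 × 0.000124712 = 3.9908e-05
  P(Z=II)·f_II = 0.12 × 1.22757 = 0.147308
  P(Z=III)·f_III = 0.56 × 0.554604 = 0.310578
Denominator: 3.9908e-05 + 0.147308 + 0.310578 = 0.457926
P(Type II | x) ≈ 0.3217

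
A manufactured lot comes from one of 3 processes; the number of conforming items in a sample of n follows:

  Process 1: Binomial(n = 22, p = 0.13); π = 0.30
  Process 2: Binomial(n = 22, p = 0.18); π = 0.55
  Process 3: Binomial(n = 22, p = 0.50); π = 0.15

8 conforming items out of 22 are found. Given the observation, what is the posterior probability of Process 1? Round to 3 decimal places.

Apply Bayes' rule: the posterior for each component is proportional to its prior times its likelihood at x.
Binomial probabilities:
  f_1 = 0.00371239
  f_2 = 0.0218984
  f_3 = 0.0762391
Weight by the priors:
  π_1·f_1 = 0.30 × 0.00371239 = 0.00111372
  π_2·f_2 = 0.55 × 0.0218984 = 0.0120441
  π_3·f_3 = 0.15 × 0.0762391 = 0.0114359
Evidence: 0.00111372 + 0.0120441 + 0.0114359 = 0.0245937
So the posterior for Process 1 is 0.00111372 / 0.0245937 ≈ 0.045.

0.045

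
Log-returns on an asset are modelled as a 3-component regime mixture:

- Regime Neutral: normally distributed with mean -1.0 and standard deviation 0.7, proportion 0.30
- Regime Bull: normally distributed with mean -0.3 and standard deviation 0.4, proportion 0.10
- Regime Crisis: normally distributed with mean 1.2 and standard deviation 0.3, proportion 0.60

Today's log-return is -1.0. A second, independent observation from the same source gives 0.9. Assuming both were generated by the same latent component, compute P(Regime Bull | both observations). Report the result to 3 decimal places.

Posterior ∝ prior × likelihood, so P(k | x) ∝ π_k f_k(x); normalise over all components.
Since both observations come from the same component, the likelihood for component k is f_k(x₁)·f_k(x₂).
  L_Neutral = [(1/(0.7·√(2π)))·exp(−(-1.0−-1.0)²/(2·0.7²)) = 0.569918·exp(-0.00000) = 0.569918] × [0.0143223] = 0.00816253
  L_Bull = [(1/(0.4·√(2π)))·exp(−(-1.0−-0.3)²/(2·0.4²)) = 0.997356·exp(-1.53125) = 0.215693] × [0.0110796] = 0.0023898
  L_Crisis = [(1/(0.3·√(2π)))·exp(−(-1.0−1.2)²/(2·0.3²)) = 1.329808·exp(-26.88889) = 2.79314e-12] × [0.806569] = 2.25286e-12
Unnormalised posteriors:
  π_Neutral·L_Neutral = 0.30 × 0.00816253 = 0.00244876
  π_Bull·L_Bull = 0.10 × 0.0023898 = 0.00023898
  π_Crisis·L_Crisis = 0.60 × 2.25286e-12 = 1.35172e-12
Evidence: 0.00244876 + 0.00023898 + 1.35172e-12 = 0.00268774
P(Regime Bull | data) ≈ 0.089

0.089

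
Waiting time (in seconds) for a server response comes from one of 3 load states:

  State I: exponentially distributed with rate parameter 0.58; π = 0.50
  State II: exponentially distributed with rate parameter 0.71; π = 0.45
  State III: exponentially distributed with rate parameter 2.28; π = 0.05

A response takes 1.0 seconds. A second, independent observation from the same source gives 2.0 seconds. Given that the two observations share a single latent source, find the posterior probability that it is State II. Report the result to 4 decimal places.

Apply Bayes' rule: the posterior for each component is proportional to its prior times its likelihood at x.
Since both observations come from the same component, the likelihood for component k is f_k(x₁)·f_k(x₂).
  p_I = [0.324741] × [0.181822] = 0.0590451
  p_II = [0.349067] × [0.171617] = 0.0599059
  p_III = [0.233208] × [0.0238535] = 0.00556283
Prior × likelihood for each component:
  P(Z=I)·p_I = 0.50 × 0.0590451 = 0.0295225
  P(Z=II)·p_II = 0.45 × 0.0599059 = 0.0269576
  P(Z=III)·p_III = 0.05 × 0.00556283 = 0.000278141
Marginal: 0.0295225 + 0.0269576 + 0.000278141 = 0.0567583
So the posterior for State II is 0.0269576 / 0.0567583 ≈ 0.4750.

0.4750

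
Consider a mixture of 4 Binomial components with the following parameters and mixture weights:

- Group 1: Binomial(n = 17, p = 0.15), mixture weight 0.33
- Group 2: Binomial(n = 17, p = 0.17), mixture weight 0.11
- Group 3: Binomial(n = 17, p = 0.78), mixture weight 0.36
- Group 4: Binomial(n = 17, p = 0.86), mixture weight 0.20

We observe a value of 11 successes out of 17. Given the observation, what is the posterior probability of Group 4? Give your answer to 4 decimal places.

Apply Bayes' rule: the posterior for each component is proportional to its prior times its likelihood at x.
Component likelihoods at x = 11 successes out of 17:
  f_1 = 4.03736e-06
  f_2 = 1.38671e-05
  f_3 = 0.0912341
  f_4 = 0.017735
Prior × likelihood for each component:
  π_1·f_1 = 0.33 × 4.03736e-06 = 1.33233e-06
  π_2·f_2 = 0.11 × 1.38671e-05 = 1.52539e-06
  π_3·f_3 = 0.36 × 0.0912341 = 0.0328443
  π_4·f_4 = 0.20 × 0.017735 = 0.003547
Normaliser: 1.33233e-06 + 1.52539e-06 + 0.0328443 + 0.003547 = 0.0363941
So the posterior for Group 4 is 0.003547 / 0.0363941 ≈ 0.0975.

0.0975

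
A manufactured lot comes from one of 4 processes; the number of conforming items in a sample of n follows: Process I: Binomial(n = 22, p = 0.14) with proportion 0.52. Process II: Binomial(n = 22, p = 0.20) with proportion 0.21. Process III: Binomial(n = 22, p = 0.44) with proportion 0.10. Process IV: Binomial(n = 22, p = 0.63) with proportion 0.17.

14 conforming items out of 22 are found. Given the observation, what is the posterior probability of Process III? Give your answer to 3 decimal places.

0.096

Posterior ∝ prior × likelihood, so P(k | x) ∝ π_k f_k(x); normalise over all components.
Evaluate each component's likelihood at the observed value:
  f_I = C(22,14)·0.14^14·0.86^8 = 319770·1.1112e-12·0.299218 = 1.06321e-07
  f_II = C(22,14)·0.20^14·0.80^8 = 319770·1.6384e-10·0.167772 = 8.78977e-06
  f_III = C(22,14)·0.44^14·0.56^8 = 319770·1.01938e-05·0.00967173 = 0.0315268
  f_IV = C(22,14)·0.63^14·0.37^8 = 319770·0.00155156·0.000351248 = 0.174269
Weight by the priors:
  π_I·f_I = 0.52 × 1.06321e-07 = 5.52868e-08
  π_II·f_II = 0.21 × 8.78977e-06 = 1.84585e-06
  π_III·f_III = 0.10 × 0.0315268 = 0.00315268
  π_IV·f_IV = 0.17 × 0.174269 = 0.0296257
Sum: 5.52868e-08 + 1.84585e-06 + 0.00315268 + 0.0296257 = 0.0327802
So the posterior for Process III is 0.00315268 / 0.0327802 ≈ 0.096.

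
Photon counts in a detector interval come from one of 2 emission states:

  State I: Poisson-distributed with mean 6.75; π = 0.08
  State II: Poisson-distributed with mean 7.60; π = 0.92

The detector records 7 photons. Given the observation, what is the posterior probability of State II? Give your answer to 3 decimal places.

P(component k | x) = π_k·f_k(x) / marginal(x), where marginal(x) = Σ_j π_j·f_j(x).
Poisson probabilities:
  L_I = e^(−6.75)·6.75^7/7! = 0.148323
  L_II = e^(−7.60)·7.60^7/7! = 0.145421
Prior × likelihood for each component:
  π_I·L_I = 0.08 × 0.148323 = 0.0118658
  π_II·L_II = 0.92 × 0.145421 = 0.133787
Evidence: 0.0118658 + 0.133787 = 0.145653
Responsibility of State II: 0.133787 / 0.145653 ≈ 0.919

0.919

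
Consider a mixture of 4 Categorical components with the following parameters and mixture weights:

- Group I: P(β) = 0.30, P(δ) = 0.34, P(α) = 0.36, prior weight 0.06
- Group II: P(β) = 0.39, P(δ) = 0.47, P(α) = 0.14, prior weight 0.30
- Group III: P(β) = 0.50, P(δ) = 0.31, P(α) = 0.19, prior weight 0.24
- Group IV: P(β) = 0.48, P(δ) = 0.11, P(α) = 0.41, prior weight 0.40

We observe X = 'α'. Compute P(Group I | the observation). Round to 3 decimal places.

By Bayes' theorem, P(k | x) = w_k f_k(x) / Σ_j w_j f_j(x).
Component likelihoods at x = 'α':
  p_I = P(α | comp) = 0.36
  p_II = P(α | comp) = 0.14
  p_III = P(α | comp) = 0.19
  p_IV = P(α | comp) = 0.41
Unnormalised posteriors:
  w_I·p_I = 0.06 × 0.36 = 0.0216
  w_II·p_II = 0.30 × 0.14 = 0.042
  w_III·p_III = 0.24 × 0.19 = 0.0456
  w_IV·p_IV = 0.40 × 0.41 = 0.164
Normaliser: 0.0216 + 0.042 + 0.0456 + 0.164 = 0.2732
P(Group I | 'α') ≈ 0.079

0.079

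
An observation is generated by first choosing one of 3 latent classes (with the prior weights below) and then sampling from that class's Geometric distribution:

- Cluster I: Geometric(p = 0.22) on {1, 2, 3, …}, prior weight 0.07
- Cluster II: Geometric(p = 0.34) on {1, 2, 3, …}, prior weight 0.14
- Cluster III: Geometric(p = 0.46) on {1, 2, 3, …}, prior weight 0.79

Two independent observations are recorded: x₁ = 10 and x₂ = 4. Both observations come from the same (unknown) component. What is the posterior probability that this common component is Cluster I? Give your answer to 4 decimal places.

0.4461

The responsibility of component k is w_k f_k(x) divided by Σ_j w_j f_j(x).
Since both observations come from the same component, the likelihood for component k is f_k(x₁)·f_k(x₂).
  f_I = [0.22·(1−0.22)^9 = 0.22·0.106869 = 0.0235112] × [0.104401] = 0.0024546
  f_II = [0.34·(1−0.34)^9 = 0.34·0.0237627 = 0.00807931] × [0.0977486] = 0.000789742
  f_III = [0.46·(1−0.46)^9 = 0.46·0.00390431 = 0.00179598] × [0.0724334] = 0.000130089
Unnormalised posteriors:
  w_I·f_I = 0.07 × 0.0024546 = 0.000171822
  w_II·f_II = 0.14 × 0.000789742 = 0.000110564
  w_III·f_III = 0.79 × 0.000130089 = 0.00010277
Marginal: 0.000171822 + 0.000110564 + 0.00010277 = 0.000385156
Responsibility of Cluster I: 0.000171822 / 0.000385156 ≈ 0.4461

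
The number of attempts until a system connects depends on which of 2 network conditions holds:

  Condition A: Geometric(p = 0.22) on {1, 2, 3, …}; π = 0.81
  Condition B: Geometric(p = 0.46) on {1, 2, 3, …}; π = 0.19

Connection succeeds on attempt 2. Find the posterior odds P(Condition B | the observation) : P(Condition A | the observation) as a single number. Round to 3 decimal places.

Only the two components matter; the odds are (π_i f_i(x)) / (π_j f_j(x)).
Evaluate each component's likelihood at the observed value:
  f_A = 0.22·(1−0.22)^1 = 0.22·0.78 = 0.1716
  f_B = 0.46·(1−0.46)^1 = 0.46·0.54 = 0.2484
Posterior odds = (π_B·f_B) / (π_A·f_A) = (0.19·0.2484) / (0.81·0.1716) = 0.047196 / 0.138996 ≈ 0.340

0.340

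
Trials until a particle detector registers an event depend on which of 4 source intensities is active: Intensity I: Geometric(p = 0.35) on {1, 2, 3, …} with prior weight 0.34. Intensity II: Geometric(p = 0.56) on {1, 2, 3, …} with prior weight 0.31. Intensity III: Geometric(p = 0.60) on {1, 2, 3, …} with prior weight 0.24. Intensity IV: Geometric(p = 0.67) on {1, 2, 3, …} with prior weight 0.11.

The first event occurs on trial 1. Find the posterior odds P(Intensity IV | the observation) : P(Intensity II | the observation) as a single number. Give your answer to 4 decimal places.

0.4245

Only the two components matter; the odds are (w_i f_i(x)) / (w_j f_j(x)).
Component likelihoods at x = 1:
  p_I = 0.35
  p_II = 0.56
  p_III = 0.6
  p_IV = 0.67
Posterior odds = (w_IV·p_IV) / (w_II·p_II) = (0.11·0.67) / (0.31·0.56) = 0.0737 / 0.1736 ≈ 0.4245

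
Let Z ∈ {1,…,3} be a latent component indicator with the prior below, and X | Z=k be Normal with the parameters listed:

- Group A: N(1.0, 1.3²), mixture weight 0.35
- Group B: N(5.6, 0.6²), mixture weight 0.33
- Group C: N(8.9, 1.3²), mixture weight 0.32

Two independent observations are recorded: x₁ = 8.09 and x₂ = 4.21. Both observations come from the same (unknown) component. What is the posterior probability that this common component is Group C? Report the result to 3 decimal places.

Apply Bayes' rule: the posterior for each component is proportional to its prior times its likelihood at x.
Since both observations come from the same component, the likelihood for component k is f_k(x₁)·f_k(x₂).
  f_A = [(1/(1.3·√(2π)))·exp(−(8.09−1.0)²/(2·1.3²)) = 0.306879·exp(-14.87222) = 1.0667e-07] × [0.0145545] = 1.55254e-09
  f_B = [(1/(0.6·√(2π)))·exp(−(8.09−5.6)²/(2·0.6²)) = 0.664904·exp(-8.61125) = 0.000121043] × [0.0454299] = 5.49898e-06
  f_C = [(1/(1.3·√(2π)))·exp(−(8.09−8.9)²/(2·1.3²)) = 0.306879·exp(-0.19411) = 0.252735] × [0.000457824] = 0.000115708
Unnormalised posteriors:
  π_A·f_A = 0.35 × 1.55254e-09 = 5.43388e-10
  π_B·f_B = 0.33 × 5.49898e-06 = 1.81466e-06
  π_C·f_C = 0.32 × 0.000115708 = 3.70266e-05
Normaliser: 5.43388e-10 + 1.81466e-06 + 3.70266e-05 = 3.88418e-05
P(Group C | x₁, x₂) ≈ 0.953

0.953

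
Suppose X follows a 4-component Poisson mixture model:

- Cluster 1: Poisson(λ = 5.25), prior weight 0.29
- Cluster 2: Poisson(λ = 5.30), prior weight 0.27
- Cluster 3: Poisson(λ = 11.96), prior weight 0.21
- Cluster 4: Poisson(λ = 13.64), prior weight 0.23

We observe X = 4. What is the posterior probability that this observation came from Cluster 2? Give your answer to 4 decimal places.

0.4713

Posterior ∝ prior × likelihood, so P(k | x) ∝ π_k f_k(x); normalise over all components.
Component likelihoods at x = 4:
  L_1 = 0.166104
  L_2 = 0.164109
  L_3 = 0.00545195
  L_4 = 0.00171897
Unnormalised posteriors:
  π_1·L_1 = 0.29 × 0.166104 = 0.0481701
  π_2·L_2 = 0.27 × 0.164109 = 0.0443093
  π_3·L_3 = 0.21 × 0.00545195 = 0.00114491
  π_4·L_4 = 0.23 × 0.00171897 = 0.000395364
Denominator: 0.0481701 + 0.0443093 + 0.00114491 + 0.000395364 = 0.0940198
P(Cluster 2 | 4) = 0.0443093 / 0.0940198 ≈ 0.4713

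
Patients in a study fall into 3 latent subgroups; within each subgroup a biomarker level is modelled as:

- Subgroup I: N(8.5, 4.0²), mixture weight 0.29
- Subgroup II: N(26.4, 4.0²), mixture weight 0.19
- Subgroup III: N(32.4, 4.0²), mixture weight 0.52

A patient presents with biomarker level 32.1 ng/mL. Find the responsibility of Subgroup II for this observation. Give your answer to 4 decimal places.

0.1172

P(component k | x) = w_k·f_k(x) / marginal(x), where marginal(x) = Σ_j w_j·f_j(x).
Normal densities:
  p_I = (1/(4.0·√(2π)))·exp(−(32.1−8.5)²/(2·4.0²)) = 0.099736·exp(-17.40500) = 2.75394e-09
  p_II = (1/(4.0·√(2π)))·exp(−(32.1−26.4)²/(2·4.0²)) = 0.099736·exp(-1.01531) = 0.0361331
  p_III = (1/(4.0·√(2π)))·exp(−(32.1−32.4)²/(2·4.0²)) = 0.099736·exp(-0.00281) = 0.0994555
Multiply by the mixture weights:
  w_I·p_I = 0.29 × 2.75394e-09 = 7.98643e-10
  w_II·p_II = 0.19 × 0.0361331 = 0.00686529
  w_III·p_III = 0.52 × 0.0994555 = 0.0517168
Marginal: 7.98643e-10 + 0.00686529 + 0.0517168 = 0.0585821
So the posterior for Subgroup II is 0.00686529 / 0.0585821 ≈ 0.1172.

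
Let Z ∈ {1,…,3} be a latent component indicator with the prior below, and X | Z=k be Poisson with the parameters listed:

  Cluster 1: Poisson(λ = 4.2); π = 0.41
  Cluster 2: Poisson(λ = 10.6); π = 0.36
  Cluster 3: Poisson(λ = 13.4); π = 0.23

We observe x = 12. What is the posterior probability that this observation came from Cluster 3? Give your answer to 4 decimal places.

By Bayes' theorem, P(k | x) = π_k f_k(x) / Σ_j π_j f_j(x).
Poisson probabilities:
  p_1 = e^(−4.2)·4.2^12/12! = 0.00094323
  p_2 = e^(−10.6)·10.6^12/12! = 0.104668
  p_3 = e^(−13.4)·13.4^12/12! = 0.106017
Multiply by the mixture weights:
  π_1·p_1 = 0.41 × 0.00094323 = 0.000386724
  π_2·p_2 = 0.36 × 0.104668 = 0.0376803
  π_3·p_3 = 0.23 × 0.106017 = 0.0243839
Normaliser: 0.000386724 + 0.0376803 + 0.0243839 = 0.0624509
P(Cluster 3 | the observation) ≈ 0.3904

0.3904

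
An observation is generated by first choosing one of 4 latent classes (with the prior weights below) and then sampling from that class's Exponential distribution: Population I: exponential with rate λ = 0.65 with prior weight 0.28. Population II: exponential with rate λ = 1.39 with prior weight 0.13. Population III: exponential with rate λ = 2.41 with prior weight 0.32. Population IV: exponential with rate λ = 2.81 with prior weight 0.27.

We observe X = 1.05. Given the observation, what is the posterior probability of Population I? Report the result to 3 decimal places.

Apply Bayes' rule: the posterior for each component is proportional to its prior times its likelihood at x.
Evaluate each component's likelihood at the observed value:
  p_I = 0.328479
  p_II = 0.32297
  p_III = 0.191882
  p_IV = 0.147001
Prior × likelihood for each component:
  π_I·p_I = 0.28 × 0.328479 = 0.0919741
  π_II·p_II = 0.13 × 0.32297 = 0.0419861
  π_III·p_III = 0.32 × 0.191882 = 0.0614023
  π_IV·p_IV = 0.27 × 0.147001 = 0.0396903
Marginal: 0.0919741 + 0.0419861 + 0.0614023 + 0.0396903 = 0.235053
P(Population I | 1.05) = 0.0919741 / 0.235053 ≈ 0.391

0.391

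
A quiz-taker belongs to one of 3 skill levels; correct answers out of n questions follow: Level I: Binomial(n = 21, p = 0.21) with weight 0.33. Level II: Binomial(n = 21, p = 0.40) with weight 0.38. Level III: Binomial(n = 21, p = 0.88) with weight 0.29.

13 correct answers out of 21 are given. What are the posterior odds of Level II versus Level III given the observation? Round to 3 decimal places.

18.099

Only the two components matter; the odds are (P(Z=i) f_i(x)) / (P(Z=j) f_j(x)).
Component likelihoods at x = 13 correct answers out of 21:
  f_I = C(21,13)·0.21^13·0.79^8 = 203490·1.54472e-09·0.151711 = 4.76882e-05
  f_II = C(21,13)·0.40^13·0.60^8 = 203490·6.71089e-06·0.0167962 = 0.0229368
  f_III = C(21,13)·0.88^13·0.12^8 = 203490·0.189791·4.29982e-08 = 0.00166061
0.00871599 / 0.000481577 ≈ 18.099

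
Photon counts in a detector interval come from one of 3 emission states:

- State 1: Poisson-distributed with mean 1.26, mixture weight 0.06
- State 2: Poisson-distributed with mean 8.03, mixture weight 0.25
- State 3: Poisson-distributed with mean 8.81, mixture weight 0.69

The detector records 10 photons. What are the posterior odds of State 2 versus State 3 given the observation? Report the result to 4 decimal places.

0.3128

Since P(k|x) ∝ π_k f_k(x), the posterior odds are π_i f_i(x) / (π_j f_j(x)).
Evaluate each component's likelihood at the observed value:
  f_1 = 7.88372e-07
  f_2 = 0.100002
  f_3 = 0.115841
Odds = (0.25/0.69) × (0.100002/0.115841) = 0.362319 × 0.863269 ≈ 0.3128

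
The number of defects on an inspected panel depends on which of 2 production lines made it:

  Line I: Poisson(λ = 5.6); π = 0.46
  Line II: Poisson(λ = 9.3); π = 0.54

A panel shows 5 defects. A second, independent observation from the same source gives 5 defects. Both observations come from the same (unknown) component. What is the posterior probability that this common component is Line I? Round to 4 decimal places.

By Bayes' theorem, P(k | x) = π_k f_k(x) / Σ_j π_j f_j(x).
Since both observations come from the same component, the likelihood for component k is f_k(x₁)·f_k(x₂).
  L_I = [0.169711] × [0.169711] = 0.0288018
  L_II = [0.0530023] × [0.0530023] = 0.00280925
Unnormalised posteriors:
  π_I·L_I = 0.46 × 0.0288018 = 0.0132488
  π_II·L_II = 0.54 × 0.00280925 = 0.00151699
Sum: 0.0132488 + 0.00151699 = 0.0147658
So the posterior for Line I is 0.0132488 / 0.0147658 ≈ 0.8973.

0.8973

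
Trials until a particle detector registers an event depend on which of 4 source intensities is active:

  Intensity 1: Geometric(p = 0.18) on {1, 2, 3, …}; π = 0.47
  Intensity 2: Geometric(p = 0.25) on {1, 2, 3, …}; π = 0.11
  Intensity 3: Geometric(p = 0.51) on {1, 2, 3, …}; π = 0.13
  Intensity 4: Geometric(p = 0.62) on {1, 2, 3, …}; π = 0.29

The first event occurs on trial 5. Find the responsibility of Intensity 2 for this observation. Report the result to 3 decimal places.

Apply Bayes' rule: the posterior for each component is proportional to its prior times its likelihood at x.
Component likelihoods at x = 5:
  L_1 = 0.0813819
  L_2 = 0.0791016
  L_3 = 0.0294005
  L_4 = 0.0129278
Prior × likelihood for each component:
  π_1·L_1 = 0.47 × 0.0813819 = 0.0382495
  π_2·L_2 = 0.11 × 0.0791016 = 0.00870117
  π_3·L_3 = 0.13 × 0.0294005 = 0.00382206
  π_4·L_4 = 0.29 × 0.0129278 = 0.00374907
Sum: 0.0382495 + 0.00870117 + 0.00382206 + 0.00374907 = 0.0545218
P(Intensity 2 | 5) = 0.00870117 / 0.0545218 ≈ 0.160

0.160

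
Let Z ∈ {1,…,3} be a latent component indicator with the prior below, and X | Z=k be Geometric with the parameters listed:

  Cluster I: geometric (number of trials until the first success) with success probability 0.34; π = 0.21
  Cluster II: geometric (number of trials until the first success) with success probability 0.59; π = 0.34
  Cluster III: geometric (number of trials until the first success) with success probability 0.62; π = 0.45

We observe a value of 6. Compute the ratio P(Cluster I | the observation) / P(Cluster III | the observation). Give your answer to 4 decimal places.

4.0448

Posterior odds = (π_i f_i(x)) / (π_j f_j(x)); the normalising sum cancels.
Evaluate each component's likelihood at the observed value:
  p_I = 0.34·(1−0.34)^5 = 0.34·0.125233 = 0.0425793
  p_II = 0.59·(1−0.59)^5 = 0.59·0.0115856 = 0.00683552
  p_III = 0.62·(1−0.62)^5 = 0.62·0.00792352 = 0.00491258
Posterior odds = (π_I·p_I) / (π_III·p_III) = (0.21·0.0425793) / (0.45·0.00491258) = 0.00894165 / 0.00221066 ≈ 4.0448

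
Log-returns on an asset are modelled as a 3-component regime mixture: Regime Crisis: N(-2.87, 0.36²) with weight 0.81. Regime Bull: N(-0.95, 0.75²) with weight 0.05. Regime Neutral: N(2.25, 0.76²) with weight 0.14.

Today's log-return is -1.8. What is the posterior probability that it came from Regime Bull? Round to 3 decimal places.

0.564

P(component k | x) = π_k·f_k(x) / marginal(x), where marginal(x) = Σ_j π_j·f_j(x).
Normal densities:
  f_Crisis = (1/(0.36·√(2π)))·exp(−(-1.8−-2.87)²/(2·0.36²)) = 1.108173·exp(-4.41705) = 0.0133754
  f_Bull = (1/(0.75·√(2π)))·exp(−(-1.8−-0.95)²/(2·0.75²)) = 0.531923·exp(-0.64222) = 0.279856
  f_Neutral = (1/(0.76·√(2π)))·exp(−(-1.8−2.25)²/(2·0.76²)) = 0.524924·exp(-14.19884) = 3.57782e-07
Prior × likelihood for each component:
  π_Crisis·f_Crisis = 0.81 × 0.0133754 = 0.0108341
  π_Bull·f_Bull = 0.05 × 0.279856 = 0.0139928
  π_Neutral·f_Neutral = 0.14 × 3.57782e-07 = 5.00895e-08
Evidence: 0.0108341 + 0.0139928 + 5.00895e-08 = 0.0248269
P(Regime Bull | the observation) = 0.0139928 / 0.0248269 ≈ 0.564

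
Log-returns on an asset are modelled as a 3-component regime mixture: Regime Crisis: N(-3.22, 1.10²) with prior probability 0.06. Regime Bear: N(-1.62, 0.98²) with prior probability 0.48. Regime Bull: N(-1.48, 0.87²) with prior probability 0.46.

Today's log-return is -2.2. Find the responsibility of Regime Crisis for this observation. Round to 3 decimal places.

Posterior ∝ prior × likelihood, so P(k | x) ∝ π_k f_k(x); normalise over all components.
Component likelihoods at x = -2.2:
  p_Crisis = 0.235943
  p_Bear = 0.341683
  p_Bull = 0.325587
Weight by the priors:
  π_Crisis·p_Crisis = 0.06 × 0.235943 = 0.0141566
  π_Bear·p_Bear = 0.48 × 0.341683 = 0.164008
  π_Bull·p_Bull = 0.46 × 0.325587 = 0.14977
Sum: 0.0141566 + 0.164008 + 0.14977 = 0.327934
P(Regime Crisis | data) = 0.0141566 / 0.327934 ≈ 0.043

0.043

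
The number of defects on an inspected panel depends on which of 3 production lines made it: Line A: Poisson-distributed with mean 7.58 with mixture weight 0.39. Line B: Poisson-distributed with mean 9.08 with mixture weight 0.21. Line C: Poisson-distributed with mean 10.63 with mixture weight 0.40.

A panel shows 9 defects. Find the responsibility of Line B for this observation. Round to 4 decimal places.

Posterior ∝ prior × likelihood, so P(k | x) ∝ π_k f_k(x); normalise over all components.
Poisson probabilities:
  p_A = 0.116227
  p_B = 0.131709
  p_C = 0.115474
Unnormalised posteriors:
  π_A·p_A = 0.39 × 0.116227 = 0.0453286
  π_B·p_B = 0.21 × 0.131709 = 0.0276589
  π_C·p_C = 0.40 × 0.115474 = 0.0461898
Normaliser: 0.0453286 + 0.0276589 + 0.0461898 = 0.119177
Responsibility of Line B: 0.0276589 / 0.119177 ≈ 0.2321

0.2321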